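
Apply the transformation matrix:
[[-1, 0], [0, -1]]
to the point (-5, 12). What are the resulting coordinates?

Matrix multiplication:
[[-1, 0], [0, -1]] × [-5, 12]ᵀ
= [(-1)(-5) + (0)(12), (0)(-5) + (-1)(12)]ᵀ
= [5, -12]ᵀ
Result: (5, -12)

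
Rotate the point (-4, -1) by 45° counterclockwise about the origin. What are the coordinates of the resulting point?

Rotation matrix for 45°: [[cos 45°, -sin 45°], [sin 45°, cos 45°]] ≈ [[0.707107, -0.707107], [0.707107, 0.707107]]
[[0.707107, -0.707107], [0.707107, 0.707107]] × [-4, -1]ᵀ ≈ [-2.1213, -3.5355]ᵀ
Result: (-2.1213, -3.5355)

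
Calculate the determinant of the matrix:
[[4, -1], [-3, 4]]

For a 2×2 matrix [[a, b], [c, d]], det = ad - bc
det = (4)(4) - (-1)(-3) = 16 - 3 = 13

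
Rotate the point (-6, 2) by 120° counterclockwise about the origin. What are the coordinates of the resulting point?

Rotation matrix for 120°: [[cos 120°, -sin 120°], [sin 120°, cos 120°]] ≈ [[-0.500000, -0.866025], [0.866025, -0.500000]]
[[-0.500000, -0.866025], [0.866025, -0.500000]] × [-6, 2]ᵀ ≈ [1.2679, -6.1962]ᵀ
Result: (1.2679, -6.1962)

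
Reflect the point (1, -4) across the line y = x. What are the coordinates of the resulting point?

Reflection across line y = x: (1, -4) → (-4, 1)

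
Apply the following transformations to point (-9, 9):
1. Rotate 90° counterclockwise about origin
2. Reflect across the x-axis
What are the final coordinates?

Step 1: Rotate 90° → (-9, -9)
Step 2: Reflect across x-axis → (-9, 9)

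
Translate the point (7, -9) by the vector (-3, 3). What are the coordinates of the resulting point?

Translation by (-3, 3) (homogeneous matrix [[1, 0, -3], [0, 1, 3], [0, 0, 1]]):
x' = 7 + -3 = 4
y' = -9 + 3 = -6
Result: (4, -6)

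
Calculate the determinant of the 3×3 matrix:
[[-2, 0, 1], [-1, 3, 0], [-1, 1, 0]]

Expansion along first row:
det = -2·det([[3,0],[1,0]]) - 0·det([[-1,0],[-1,0]]) + 1·det([[-1,3],[-1,1]])
    = -2·(3·0 - 0·1) - 0·(-1·0 - 0·-1) + 1·(-1·1 - 3·-1)
    = -2·0 - 0·0 + 1·2
    = 0 + 0 + 2 = 2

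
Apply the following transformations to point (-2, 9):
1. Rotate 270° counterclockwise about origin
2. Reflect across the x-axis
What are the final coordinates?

Step 1: Rotate 270° → (9, 2)
Step 2: Reflect across x-axis → (9, -2)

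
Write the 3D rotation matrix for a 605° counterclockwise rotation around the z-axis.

Rotation matrix for counterclockwise 605° around z-axis:
cos(605°) = -0.4226, sin(605°) = -0.9063
Result: [[-0.4226, 0.9063, 0], [-0.9063, -0.4226, 0], [0, 0, 1]]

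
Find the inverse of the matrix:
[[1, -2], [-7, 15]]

For [[a,b],[c,d]], inverse = (1/det)·[[d,-b],[-c,a]]
det = (1)(15) - (-2)(-7) = 15 - 14 = 1
Inverse = [[15, 2], [7, 1]]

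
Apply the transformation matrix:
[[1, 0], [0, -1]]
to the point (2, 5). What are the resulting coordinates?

Matrix multiplication:
[[1, 0], [0, -1]] × [2, 5]ᵀ
= [(1)(2) + (0)(5), (0)(2) + (-1)(5)]ᵀ
= [2, -5]ᵀ
Result: (2, -5)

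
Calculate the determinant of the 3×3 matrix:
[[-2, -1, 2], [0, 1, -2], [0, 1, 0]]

Expansion along first row:
det = -2·det([[1,-2],[1,0]]) - -1·det([[0,-2],[0,0]]) + 2·det([[0,1],[0,1]])
    = -2·(1·0 - -2·1) - -1·(0·0 - -2·0) + 2·(0·1 - 1·0)
    = -2·2 - -1·0 + 2·0
    = -4 + 0 + 0 = -4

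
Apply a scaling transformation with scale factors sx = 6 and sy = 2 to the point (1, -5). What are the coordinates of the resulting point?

Scaling matrix:
[[6, 0], [0, 2]]
Result: (1 × 6, -5 × 2) = (6, -10)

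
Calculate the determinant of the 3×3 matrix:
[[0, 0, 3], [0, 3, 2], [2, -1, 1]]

Expansion along first row:
det = 0·det([[3,2],[-1,1]]) - 0·det([[0,2],[2,1]]) + 3·det([[0,3],[2,-1]])
    = 0·(3·1 - 2·-1) - 0·(0·1 - 2·2) + 3·(0·-1 - 3·2)
    = 0·5 - 0·-4 + 3·-6
    = 0 + 0 + -18 = -18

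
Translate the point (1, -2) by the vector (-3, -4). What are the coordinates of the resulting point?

Translation by (-3, -4) (homogeneous matrix [[1, 0, -3], [0, 1, -4], [0, 0, 1]]):
x' = 1 + -3 = -2
y' = -2 + -4 = -6
Result: (-2, -6)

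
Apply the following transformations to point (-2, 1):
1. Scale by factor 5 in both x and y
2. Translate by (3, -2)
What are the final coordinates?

Step 1: Scale (-2, 1) by 5 → (-10, 5)
Step 2: Translate by (3, -2) → (-7, 3)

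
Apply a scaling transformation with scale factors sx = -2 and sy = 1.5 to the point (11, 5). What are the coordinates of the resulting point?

Scaling matrix:
[[-2, 0], [0, 1.50]]
Result: (11 × -2, 5 × 1.5) = (-22, 7.5)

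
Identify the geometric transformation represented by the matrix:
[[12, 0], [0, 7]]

This matrix represents: non-uniform scaling by sx = 12, sy = 7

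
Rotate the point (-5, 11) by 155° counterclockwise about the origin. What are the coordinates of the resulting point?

Rotation matrix for 155°: [[cos 155°, -sin 155°], [sin 155°, cos 155°]] ≈ [[-0.906308, -0.422618], [0.422618, -0.906308]]
[[-0.906308, -0.422618], [0.422618, -0.906308]] × [-5, 11]ᵀ ≈ [-0.1173, -12.0825]ᵀ
Result: (-0.1173, -12.0825)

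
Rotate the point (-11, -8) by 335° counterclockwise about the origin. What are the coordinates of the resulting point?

Rotation matrix for 335°: [[cos 335°, -sin 335°], [sin 335°, cos 335°]] ≈ [[0.906308, 0.422618], [-0.422618, 0.906308]]
[[0.906308, 0.422618], [-0.422618, 0.906308]] × [-11, -8]ᵀ ≈ [-13.3503, -2.6017]ᵀ
Result: (-13.3503, -2.6017)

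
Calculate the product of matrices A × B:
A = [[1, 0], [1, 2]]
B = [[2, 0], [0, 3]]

Matrix multiplication:
C[0][0] = 1×2 + 0×0 = 2
C[0][1] = 1×0 + 0×3 = 0
C[1][0] = 1×2 + 2×0 = 2
C[1][1] = 1×0 + 2×3 = 6
Result: [[2, 0], [2, 6]]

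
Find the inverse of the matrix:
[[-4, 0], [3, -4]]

For [[a,b],[c,d]], inverse = (1/det)·[[d,-b],[-c,a]]
det = (-4)(-4) - (0)(3) = 16 - 0 = 16
Inverse = (1/16)·[[-4, 0], [-3, -4]]
= [[-1/4, 0], [-3/16, -1/4]]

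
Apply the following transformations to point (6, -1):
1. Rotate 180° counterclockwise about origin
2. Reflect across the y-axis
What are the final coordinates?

Step 1: Rotate 180° → (-6, 1)
Step 2: Reflect across y-axis → (6, 1)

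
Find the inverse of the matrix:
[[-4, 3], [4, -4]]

For [[a,b],[c,d]], inverse = (1/det)·[[d,-b],[-c,a]]
det = (-4)(-4) - (3)(4) = 16 - 12 = 4
Inverse = (1/4)·[[-4, -3], [-4, -4]]
= [[-1, -3/4], [-1, -1]]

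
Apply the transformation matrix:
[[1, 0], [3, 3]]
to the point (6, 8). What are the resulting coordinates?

Matrix multiplication:
[[1, 0], [3, 3]] × [6, 8]ᵀ
= [(1)(6) + (0)(8), (3)(6) + (3)(8)]ᵀ
= [6, 42]ᵀ
Result: (6, 42)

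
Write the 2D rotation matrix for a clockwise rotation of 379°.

Rotation matrix formula: [[cos θ, -sin θ], [sin θ, cos θ]]
A clockwise rotation by 379° is equivalent to a counterclockwise rotation by -379°.
For θ = -379°:
cos(-379°) = 0.9455
sin(-379°) = -0.3256
Result: [[0.9455, 0.3256], [-0.3256, 0.9455]]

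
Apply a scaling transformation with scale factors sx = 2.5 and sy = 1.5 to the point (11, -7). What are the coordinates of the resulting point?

Scaling matrix:
[[2.50, 0], [0, 1.50]]
Result: (11 × 2.5, -7 × 1.5) = (27.5, -10.5)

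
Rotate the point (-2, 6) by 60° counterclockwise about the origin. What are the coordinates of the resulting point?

Rotation matrix for 60°: [[cos 60°, -sin 60°], [sin 60°, cos 60°]] ≈ [[0.500000, -0.866025], [0.866025, 0.500000]]
[[0.500000, -0.866025], [0.866025, 0.500000]] × [-2, 6]ᵀ ≈ [-6.1962, 1.2679]ᵀ
Result: (-6.1962, 1.2679)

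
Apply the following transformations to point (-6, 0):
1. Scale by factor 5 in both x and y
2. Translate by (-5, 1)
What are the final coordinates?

Step 1: Scale (-6, 0) by 5 → (-30, 0)
Step 2: Translate by (-5, 1) → (-35, 1)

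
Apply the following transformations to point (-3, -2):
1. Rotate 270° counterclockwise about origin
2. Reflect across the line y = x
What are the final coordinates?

Step 1: Rotate 270° → (-2, 3)
Step 2: Reflect across line y = x → (3, -2)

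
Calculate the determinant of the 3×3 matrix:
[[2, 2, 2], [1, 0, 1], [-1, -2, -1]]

Expansion along first row:
det = 2·det([[0,1],[-2,-1]]) - 2·det([[1,1],[-1,-1]]) + 2·det([[1,0],[-1,-2]])
    = 2·(0·-1 - 1·-2) - 2·(1·-1 - 1·-1) + 2·(1·-2 - 0·-1)
    = 2·2 - 2·0 + 2·-2
    = 4 + 0 + -4 = 0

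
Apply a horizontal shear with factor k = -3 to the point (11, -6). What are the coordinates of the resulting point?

Shear matrix for horizontal shear with factor k = -3:
[[1, -3], [0, 1]]
Result: (11, -6) → (29, -6)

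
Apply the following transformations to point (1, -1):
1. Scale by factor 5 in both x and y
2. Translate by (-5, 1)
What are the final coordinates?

Step 1: Scale (1, -1) by 5 → (5, -5)
Step 2: Translate by (-5, 1) → (0, -4)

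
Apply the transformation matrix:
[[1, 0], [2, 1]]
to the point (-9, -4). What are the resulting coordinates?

Matrix multiplication:
[[1, 0], [2, 1]] × [-9, -4]ᵀ
= [(1)(-9) + (0)(-4), (2)(-9) + (1)(-4)]ᵀ
= [-9, -22]ᵀ
Result: (-9, -22)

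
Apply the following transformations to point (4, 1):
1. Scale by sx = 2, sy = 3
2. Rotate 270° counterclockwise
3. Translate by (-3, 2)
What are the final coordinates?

Step 1: Scale → (8, 3)
Step 2: Rotate 270° → (3, -8)
Step 3: Translate → (0, -6)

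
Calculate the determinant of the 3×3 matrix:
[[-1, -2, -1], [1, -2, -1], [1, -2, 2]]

Expansion along first row:
det = -1·det([[-2,-1],[-2,2]]) - -2·det([[1,-1],[1,2]]) + -1·det([[1,-2],[1,-2]])
    = -1·(-2·2 - -1·-2) - -2·(1·2 - -1·1) + -1·(1·-2 - -2·1)
    = -1·-6 - -2·3 + -1·0
    = 6 + 6 + 0 = 12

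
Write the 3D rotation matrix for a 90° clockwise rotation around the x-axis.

Rotation matrix for clockwise 90° around x-axis:
A clockwise rotation by 90° is a counterclockwise rotation by -90°.
cos(-90°) = 0, sin(-90°) = -1
Result: [[1, 0, 0], [0, 0, 1], [0, -1, 0]]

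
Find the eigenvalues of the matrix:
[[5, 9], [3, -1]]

Characteristic equation: det(A - λI) = 0
λ² - (trace)λ + (det) = 0
trace = 5 + -1 = 4, det = (5)(-1) - (9)(3) = -32
λ² - (4)λ + (-32) = 0
λ = (4 ± √((4)² - 4·(-32))) / 2 = (4 ± √144) / 2
Solving: λ = -4, 8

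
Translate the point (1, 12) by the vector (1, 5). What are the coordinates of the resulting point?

Translation by (1, 5) (homogeneous matrix [[1, 0, 1], [0, 1, 5], [0, 0, 1]]):
x' = 1 + 1 = 2
y' = 12 + 5 = 17
Result: (2, 17)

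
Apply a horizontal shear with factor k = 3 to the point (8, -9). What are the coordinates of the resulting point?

Shear matrix for horizontal shear with factor k = 3:
[[1, 3], [0, 1]]
Result: (8, -9) → (-19, -9)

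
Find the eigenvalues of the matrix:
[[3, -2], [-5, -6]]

Characteristic equation: det(A - λI) = 0
λ² - (trace)λ + (det) = 0
trace = 3 + -6 = -3, det = (3)(-6) - (-2)(-5) = -28
λ² - (-3)λ + (-28) = 0
λ = (-3 ± √((-3)² - 4·(-28))) / 2 = (-3 ± √121) / 2
Solving: λ = -7, 4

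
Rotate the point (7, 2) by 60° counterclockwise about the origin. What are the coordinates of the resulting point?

Rotation matrix for 60°: [[cos 60°, -sin 60°], [sin 60°, cos 60°]] ≈ [[0.500000, -0.866025], [0.866025, 0.500000]]
[[0.500000, -0.866025], [0.866025, 0.500000]] × [7, 2]ᵀ ≈ [1.7679, 7.0622]ᵀ
Result: (1.7679, 7.0622)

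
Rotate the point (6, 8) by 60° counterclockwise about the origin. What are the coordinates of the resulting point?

Rotation matrix for 60°: [[cos 60°, -sin 60°], [sin 60°, cos 60°]] ≈ [[0.500000, -0.866025], [0.866025, 0.500000]]
[[0.500000, -0.866025], [0.866025, 0.500000]] × [6, 8]ᵀ ≈ [-3.9282, 9.1962]ᵀ
Result: (-3.9282, 9.1962)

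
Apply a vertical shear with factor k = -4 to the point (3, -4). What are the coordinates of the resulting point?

Shear matrix for vertical shear with factor k = -4:
[[1, 0], [-4, 1]]
Result: (3, -4) → (3, -16)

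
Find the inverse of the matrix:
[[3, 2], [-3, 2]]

For [[a,b],[c,d]], inverse = (1/det)·[[d,-b],[-c,a]]
det = (3)(2) - (2)(-3) = 6 - -6 = 12
Inverse = (1/12)·[[2, -2], [3, 3]]
= [[1/6, -1/6], [1/4, 1/4]]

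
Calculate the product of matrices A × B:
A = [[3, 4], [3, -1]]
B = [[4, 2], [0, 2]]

Matrix multiplication:
C[0][0] = 3×4 + 4×0 = 12
C[0][1] = 3×2 + 4×2 = 14
C[1][0] = 3×4 + -1×0 = 12
C[1][1] = 3×2 + -1×2 = 4
Result: [[12, 14], [12, 4]]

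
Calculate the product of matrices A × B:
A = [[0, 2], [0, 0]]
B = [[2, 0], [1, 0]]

Matrix multiplication:
C[0][0] = 0×2 + 2×1 = 2
C[0][1] = 0×0 + 2×0 = 0
C[1][0] = 0×2 + 0×1 = 0
C[1][1] = 0×0 + 0×0 = 0
Result: [[2, 0], [0, 0]]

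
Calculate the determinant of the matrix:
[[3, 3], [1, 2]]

For a 2×2 matrix [[a, b], [c, d]], det = ad - bc
det = (3)(2) - (3)(1) = 6 - 3 = 3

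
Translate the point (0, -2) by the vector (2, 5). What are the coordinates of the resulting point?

Translation by (2, 5) (homogeneous matrix [[1, 0, 2], [0, 1, 5], [0, 0, 1]]):
x' = 0 + 2 = 2
y' = -2 + 5 = 3
Result: (2, 3)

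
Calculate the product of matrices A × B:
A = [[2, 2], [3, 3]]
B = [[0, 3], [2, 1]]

Matrix multiplication:
C[0][0] = 2×0 + 2×2 = 4
C[0][1] = 2×3 + 2×1 = 8
C[1][0] = 3×0 + 3×2 = 6
C[1][1] = 3×3 + 3×1 = 12
Result: [[4, 8], [6, 12]]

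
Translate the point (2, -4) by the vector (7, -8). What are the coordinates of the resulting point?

Translation by (7, -8) (homogeneous matrix [[1, 0, 7], [0, 1, -8], [0, 0, 1]]):
x' = 2 + 7 = 9
y' = -4 + -8 = -12
Result: (9, -12)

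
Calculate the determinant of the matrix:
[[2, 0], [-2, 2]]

For a 2×2 matrix [[a, b], [c, d]], det = ad - bc
det = (2)(2) - (0)(-2) = 4 - 0 = 4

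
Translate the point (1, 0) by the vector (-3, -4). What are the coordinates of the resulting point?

Translation by (-3, -4) (homogeneous matrix [[1, 0, -3], [0, 1, -4], [0, 0, 1]]):
x' = 1 + -3 = -2
y' = 0 + -4 = -4
Result: (-2, -4)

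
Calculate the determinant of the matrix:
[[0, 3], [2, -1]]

For a 2×2 matrix [[a, b], [c, d]], det = ad - bc
det = (0)(-1) - (3)(2) = 0 - 6 = -6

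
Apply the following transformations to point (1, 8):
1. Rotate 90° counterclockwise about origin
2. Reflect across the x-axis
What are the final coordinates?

Step 1: Rotate 90° → (-8, 1)
Step 2: Reflect across x-axis → (-8, -1)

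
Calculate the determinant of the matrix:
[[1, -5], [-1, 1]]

For a 2×2 matrix [[a, b], [c, d]], det = ad - bc
det = (1)(1) - (-5)(-1) = 1 - 5 = -4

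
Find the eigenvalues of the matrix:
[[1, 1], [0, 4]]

Characteristic equation: det(A - λI) = 0
λ² - (trace)λ + (det) = 0
trace = 1 + 4 = 5, det = (1)(4) - (1)(0) = 4
λ² - (5)λ + (4) = 0
λ = (5 ± √((5)² - 4·(4))) / 2 = (5 ± √9) / 2
Solving: λ = 1, 4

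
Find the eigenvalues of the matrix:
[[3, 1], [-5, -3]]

Characteristic equation: det(A - λI) = 0
λ² - (trace)λ + (det) = 0
trace = 3 + -3 = 0, det = (3)(-3) - (1)(-5) = -4
λ² - (0)λ + (-4) = 0
λ = (0 ± √((0)² - 4·(-4))) / 2 = (0 ± √16) / 2
Solving: λ = -2, 2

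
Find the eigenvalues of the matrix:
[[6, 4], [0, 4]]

Characteristic equation: det(A - λI) = 0
λ² - (trace)λ + (det) = 0
trace = 6 + 4 = 10, det = (6)(4) - (4)(0) = 24
λ² - (10)λ + (24) = 0
λ = (10 ± √((10)² - 4·(24))) / 2 = (10 ± √4) / 2
Solving: λ = 4, 6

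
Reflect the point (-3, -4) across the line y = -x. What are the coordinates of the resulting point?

Reflection across line y = -x: (-3, -4) → (4, 3)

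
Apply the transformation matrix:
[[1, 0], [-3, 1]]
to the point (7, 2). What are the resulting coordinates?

Matrix multiplication:
[[1, 0], [-3, 1]] × [7, 2]ᵀ
= [(1)(7) + (0)(2), (-3)(7) + (1)(2)]ᵀ
= [7, -19]ᵀ
Result: (7, -19)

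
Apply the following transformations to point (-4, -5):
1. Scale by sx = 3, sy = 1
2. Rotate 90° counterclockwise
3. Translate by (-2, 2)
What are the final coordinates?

Step 1: Scale → (-12, -5)
Step 2: Rotate 90° → (5, -12)
Step 3: Translate → (3, -10)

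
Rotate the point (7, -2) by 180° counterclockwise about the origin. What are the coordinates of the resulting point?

Rotation matrix for 180°: [[cos 180°, -sin 180°], [sin 180°, cos 180°]] = [[-1, 0], [0, -1]]
[[-1, 0], [0, -1]] × [7, -2]ᵀ = [-7, 2]ᵀ
Result: (-7, 2)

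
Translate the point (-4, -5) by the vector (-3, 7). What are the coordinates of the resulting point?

Translation by (-3, 7) (homogeneous matrix [[1, 0, -3], [0, 1, 7], [0, 0, 1]]):
x' = -4 + -3 = -7
y' = -5 + 7 = 2
Result: (-7, 2)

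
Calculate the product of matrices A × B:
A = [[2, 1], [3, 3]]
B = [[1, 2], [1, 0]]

Matrix multiplication:
C[0][0] = 2×1 + 1×1 = 3
C[0][1] = 2×2 + 1×0 = 4
C[1][0] = 3×1 + 3×1 = 6
C[1][1] = 3×2 + 3×0 = 6
Result: [[3, 4], [6, 6]]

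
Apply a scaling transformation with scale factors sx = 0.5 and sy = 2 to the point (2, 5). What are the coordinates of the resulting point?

Scaling matrix:
[[0.50, 0], [0, 2]]
Result: (2 × 0.5, 5 × 2) = (1, 10)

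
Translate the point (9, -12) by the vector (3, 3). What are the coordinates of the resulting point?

Translation by (3, 3) (homogeneous matrix [[1, 0, 3], [0, 1, 3], [0, 0, 1]]):
x' = 9 + 3 = 12
y' = -12 + 3 = -9
Result: (12, -9)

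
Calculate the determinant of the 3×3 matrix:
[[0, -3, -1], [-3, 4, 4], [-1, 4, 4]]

Expansion along first row:
det = 0·det([[4,4],[4,4]]) - -3·det([[-3,4],[-1,4]]) + -1·det([[-3,4],[-1,4]])
    = 0·(4·4 - 4·4) - -3·(-3·4 - 4·-1) + -1·(-3·4 - 4·-1)
    = 0·0 - -3·-8 + -1·-8
    = 0 + -24 + 8 = -16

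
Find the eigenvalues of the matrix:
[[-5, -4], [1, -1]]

Characteristic equation: det(A - λI) = 0
λ² - (trace)λ + (det) = 0
trace = -5 + -1 = -6, det = (-5)(-1) - (-4)(1) = 9
λ² - (-6)λ + (9) = 0
λ = (-6 ± √((-6)² - 4·(9))) / 2 = (-6 ± √0) / 2
Solving: λ = -3, -3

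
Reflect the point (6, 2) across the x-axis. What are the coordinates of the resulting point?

Reflection across x-axis: (6, 2) → (6, -2)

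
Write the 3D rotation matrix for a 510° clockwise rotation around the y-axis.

Rotation matrix for clockwise 510° around y-axis:
A clockwise rotation by 510° is a counterclockwise rotation by -510°.
cos(-510°) = -√3/2, sin(-510°) = -1/2
Result: [[-√3/2, 0, -1/2], [0, 1, 0], [1/2, 0, -√3/2]]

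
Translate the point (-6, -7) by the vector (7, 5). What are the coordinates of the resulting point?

Translation by (7, 5) (homogeneous matrix [[1, 0, 7], [0, 1, 5], [0, 0, 1]]):
x' = -6 + 7 = 1
y' = -7 + 5 = -2
Result: (1, -2)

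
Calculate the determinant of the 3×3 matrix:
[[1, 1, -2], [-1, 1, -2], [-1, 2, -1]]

Expansion along first row:
det = 1·det([[1,-2],[2,-1]]) - 1·det([[-1,-2],[-1,-1]]) + -2·det([[-1,1],[-1,2]])
    = 1·(1·-1 - -2·2) - 1·(-1·-1 - -2·-1) + -2·(-1·2 - 1·-1)
    = 1·3 - 1·-1 + -2·-1
    = 3 + 1 + 2 = 6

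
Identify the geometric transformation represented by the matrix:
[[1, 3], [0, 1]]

This matrix represents: horizontal shear with factor 3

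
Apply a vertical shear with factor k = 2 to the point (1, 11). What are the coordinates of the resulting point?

Shear matrix for vertical shear with factor k = 2:
[[1, 0], [2, 1]]
Result: (1, 11) → (1, 13)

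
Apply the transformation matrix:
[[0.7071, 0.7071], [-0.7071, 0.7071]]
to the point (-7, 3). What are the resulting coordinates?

Matrix multiplication:
[[0.7071, 0.7071], [-0.7071, 0.7071]] × [-7, 3]ᵀ
= [(0.7071)(-7) + (0.7071)(3), (-0.7071)(-7) + (0.7071)(3)]ᵀ
= [-2.8284, 7.0710]ᵀ
Result: (-2.8284, 7.0710)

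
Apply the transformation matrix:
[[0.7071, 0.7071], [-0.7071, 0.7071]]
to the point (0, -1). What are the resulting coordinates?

Matrix multiplication:
[[0.7071, 0.7071], [-0.7071, 0.7071]] × [0, -1]ᵀ
= [(0.7071)(0) + (0.7071)(-1), (-0.7071)(0) + (0.7071)(-1)]ᵀ
= [-0.7071, -0.7071]ᵀ
Result: (-0.7071, -0.7071)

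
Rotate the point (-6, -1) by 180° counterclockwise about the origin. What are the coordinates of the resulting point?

Rotation matrix for 180°: [[cos 180°, -sin 180°], [sin 180°, cos 180°]] = [[-1, 0], [0, -1]]
[[-1, 0], [0, -1]] × [-6, -1]ᵀ = [6, 1]ᵀ
Result: (6, 1)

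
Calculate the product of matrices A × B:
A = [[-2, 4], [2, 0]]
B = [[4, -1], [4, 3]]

Matrix multiplication:
C[0][0] = -2×4 + 4×4 = 8
C[0][1] = -2×-1 + 4×3 = 14
C[1][0] = 2×4 + 0×4 = 8
C[1][1] = 2×-1 + 0×3 = -2
Result: [[8, 14], [8, -2]]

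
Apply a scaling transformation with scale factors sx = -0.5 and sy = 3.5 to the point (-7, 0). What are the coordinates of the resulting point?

Scaling matrix:
[[-0.50, 0], [0, 3.50]]
Result: (-7 × -0.5, 0 × 3.5) = (3.5, 0)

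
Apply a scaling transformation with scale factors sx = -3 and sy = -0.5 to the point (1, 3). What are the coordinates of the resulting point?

Scaling matrix:
[[-3, 0], [0, -0.50]]
Result: (1 × -3, 3 × -0.5) = (-3, -1.5)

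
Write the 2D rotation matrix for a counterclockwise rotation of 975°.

Rotation matrix formula: [[cos θ, -sin θ], [sin θ, cos θ]]
For θ = 975°:
cos(975°) = -0.2588
sin(975°) = -0.9659
Result: [[-0.2588, 0.9659], [-0.9659, -0.2588]]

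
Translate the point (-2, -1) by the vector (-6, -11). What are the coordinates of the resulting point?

Translation by (-6, -11) (homogeneous matrix [[1, 0, -6], [0, 1, -11], [0, 0, 1]]):
x' = -2 + -6 = -8
y' = -1 + -11 = -12
Result: (-8, -12)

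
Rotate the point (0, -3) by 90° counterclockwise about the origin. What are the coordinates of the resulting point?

Rotation matrix for 90°: [[cos 90°, -sin 90°], [sin 90°, cos 90°]] = [[0, -1], [1, 0]]
[[0, -1], [1, 0]] × [0, -3]ᵀ = [3, 0]ᵀ
Result: (3, 0)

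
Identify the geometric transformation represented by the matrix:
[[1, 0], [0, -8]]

This matrix represents: non-uniform scaling by sx = 1, sy = -8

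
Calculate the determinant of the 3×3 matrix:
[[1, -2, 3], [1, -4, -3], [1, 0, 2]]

Expansion along first row:
det = 1·det([[-4,-3],[0,2]]) - -2·det([[1,-3],[1,2]]) + 3·det([[1,-4],[1,0]])
    = 1·(-4·2 - -3·0) - -2·(1·2 - -3·1) + 3·(1·0 - -4·1)
    = 1·-8 - -2·5 + 3·4
    = -8 + 10 + 12 = 14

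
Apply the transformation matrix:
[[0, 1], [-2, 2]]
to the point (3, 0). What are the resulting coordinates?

Matrix multiplication:
[[0, 1], [-2, 2]] × [3, 0]ᵀ
= [(0)(3) + (1)(0), (-2)(3) + (2)(0)]ᵀ
= [0, -6]ᵀ
Result: (0, -6)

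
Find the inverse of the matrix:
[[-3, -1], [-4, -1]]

For [[a,b],[c,d]], inverse = (1/det)·[[d,-b],[-c,a]]
det = (-3)(-1) - (-1)(-4) = 3 - 4 = -1
Inverse = (1/-1)·[[-1, 1], [4, -3]]
= [[1, -1], [-4, 3]]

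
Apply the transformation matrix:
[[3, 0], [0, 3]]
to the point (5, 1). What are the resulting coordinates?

Matrix multiplication:
[[3, 0], [0, 3]] × [5, 1]ᵀ
= [(3)(5) + (0)(1), (0)(5) + (3)(1)]ᵀ
= [15, 3]ᵀ
Result: (15, 3)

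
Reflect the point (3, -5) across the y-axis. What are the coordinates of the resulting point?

Reflection across y-axis: (3, -5) → (-3, -5)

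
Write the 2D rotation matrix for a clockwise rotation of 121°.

Rotation matrix formula: [[cos θ, -sin θ], [sin θ, cos θ]]
A clockwise rotation by 121° is equivalent to a counterclockwise rotation by -121°.
For θ = -121°:
cos(-121°) = -0.5150
sin(-121°) = -0.8572
Result: [[-0.5150, 0.8572], [-0.8572, -0.5150]]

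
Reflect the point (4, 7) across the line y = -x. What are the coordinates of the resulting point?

Reflection across line y = -x: (4, 7) → (-7, -4)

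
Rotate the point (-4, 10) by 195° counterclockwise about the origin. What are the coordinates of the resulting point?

Rotation matrix for 195°: [[cos 195°, -sin 195°], [sin 195°, cos 195°]] ≈ [[-0.965926, 0.258819], [-0.258819, -0.965926]]
[[-0.965926, 0.258819], [-0.258819, -0.965926]] × [-4, 10]ᵀ ≈ [6.4519, -8.6240]ᵀ
Result: (6.4519, -8.6240)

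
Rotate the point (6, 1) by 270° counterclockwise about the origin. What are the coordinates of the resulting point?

Rotation matrix for 270°: [[cos 270°, -sin 270°], [sin 270°, cos 270°]] = [[0, 1], [-1, 0]]
[[0, 1], [-1, 0]] × [6, 1]ᵀ = [1, -6]ᵀ
Result: (1, -6)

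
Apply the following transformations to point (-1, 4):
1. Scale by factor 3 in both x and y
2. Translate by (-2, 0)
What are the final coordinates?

Step 1: Scale (-1, 4) by 3 → (-3, 12)
Step 2: Translate by (-2, 0) → (-5, 12)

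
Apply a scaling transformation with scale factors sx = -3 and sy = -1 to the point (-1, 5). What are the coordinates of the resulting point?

Scaling matrix:
[[-3, 0], [0, -1]]
Result: (-1 × -3, 5 × -1) = (3, -5)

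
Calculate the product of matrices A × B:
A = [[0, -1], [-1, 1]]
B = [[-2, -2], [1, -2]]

Matrix multiplication:
C[0][0] = 0×-2 + -1×1 = -1
C[0][1] = 0×-2 + -1×-2 = 2
C[1][0] = -1×-2 + 1×1 = 3
C[1][1] = -1×-2 + 1×-2 = 0
Result: [[-1, 2], [3, 0]]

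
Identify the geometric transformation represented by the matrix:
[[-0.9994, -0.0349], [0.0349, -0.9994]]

This matrix represents: rotation by 178° counterclockwise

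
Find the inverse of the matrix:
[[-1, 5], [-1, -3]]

For [[a,b],[c,d]], inverse = (1/det)·[[d,-b],[-c,a]]
det = (-1)(-3) - (5)(-1) = 3 - -5 = 8
Inverse = (1/8)·[[-3, -5], [1, -1]]
= [[-3/8, -5/8], [1/8, -1/8]]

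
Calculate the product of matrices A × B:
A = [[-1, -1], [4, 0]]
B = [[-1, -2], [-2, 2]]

Matrix multiplication:
C[0][0] = -1×-1 + -1×-2 = 3
C[0][1] = -1×-2 + -1×2 = 0
C[1][0] = 4×-1 + 0×-2 = -4
C[1][1] = 4×-2 + 0×2 = -8
Result: [[3, 0], [-4, -8]]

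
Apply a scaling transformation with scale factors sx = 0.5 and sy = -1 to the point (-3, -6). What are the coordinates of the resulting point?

Scaling matrix:
[[0.50, 0], [0, -1]]
Result: (-3 × 0.5, -6 × -1) = (-1.5, 6)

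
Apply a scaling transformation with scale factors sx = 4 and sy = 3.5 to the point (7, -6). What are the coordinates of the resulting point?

Scaling matrix:
[[4, 0], [0, 3.50]]
Result: (7 × 4, -6 × 3.5) = (28, -21)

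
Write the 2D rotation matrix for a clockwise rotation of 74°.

Rotation matrix formula: [[cos θ, -sin θ], [sin θ, cos θ]]
A clockwise rotation by 74° is equivalent to a counterclockwise rotation by -74°.
For θ = -74°:
cos(-74°) = 0.2756
sin(-74°) = -0.9613
Result: [[0.2756, 0.9613], [-0.9613, 0.2756]]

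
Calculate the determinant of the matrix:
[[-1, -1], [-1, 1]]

For a 2×2 matrix [[a, b], [c, d]], det = ad - bc
det = (-1)(1) - (-1)(-1) = -1 - 1 = -2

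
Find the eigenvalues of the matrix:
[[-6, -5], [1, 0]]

Characteristic equation: det(A - λI) = 0
λ² - (trace)λ + (det) = 0
trace = -6 + 0 = -6, det = (-6)(0) - (-5)(1) = 5
λ² - (-6)λ + (5) = 0
λ = (-6 ± √((-6)² - 4·(5))) / 2 = (-6 ± √16) / 2
Solving: λ = -5, -1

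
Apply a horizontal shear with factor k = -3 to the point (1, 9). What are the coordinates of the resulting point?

Shear matrix for horizontal shear with factor k = -3:
[[1, -3], [0, 1]]
Result: (1, 9) → (-26, 9)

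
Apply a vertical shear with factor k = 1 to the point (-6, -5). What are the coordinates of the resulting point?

Shear matrix for vertical shear with factor k = 1:
[[1, 0], [1, 1]]
Result: (-6, -5) → (-6, -11)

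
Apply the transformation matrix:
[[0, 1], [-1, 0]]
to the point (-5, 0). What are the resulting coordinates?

Matrix multiplication:
[[0, 1], [-1, 0]] × [-5, 0]ᵀ
= [(0)(-5) + (1)(0), (-1)(-5) + (0)(0)]ᵀ
= [0, 5]ᵀ
Result: (0, 5)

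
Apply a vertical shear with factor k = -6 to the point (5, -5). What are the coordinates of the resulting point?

Shear matrix for vertical shear with factor k = -6:
[[1, 0], [-6, 1]]
Result: (5, -5) → (5, -35)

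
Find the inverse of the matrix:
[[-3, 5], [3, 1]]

For [[a,b],[c,d]], inverse = (1/det)·[[d,-b],[-c,a]]
det = (-3)(1) - (5)(3) = -3 - 15 = -18
Inverse = (1/-18)·[[1, -5], [-3, -3]]
= [[-1/18, 5/18], [1/6, 1/6]]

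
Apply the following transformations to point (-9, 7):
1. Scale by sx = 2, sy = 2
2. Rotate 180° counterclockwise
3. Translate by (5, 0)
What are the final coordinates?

Step 1: Scale → (-18, 14)
Step 2: Rotate 180° → (18, -14)
Step 3: Translate → (23, -14)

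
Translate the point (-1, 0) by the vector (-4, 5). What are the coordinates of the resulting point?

Translation by (-4, 5) (homogeneous matrix [[1, 0, -4], [0, 1, 5], [0, 0, 1]]):
x' = -1 + -4 = -5
y' = 0 + 5 = 5
Result: (-5, 5)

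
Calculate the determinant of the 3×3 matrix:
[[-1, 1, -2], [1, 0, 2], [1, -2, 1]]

Expansion along first row:
det = -1·det([[0,2],[-2,1]]) - 1·det([[1,2],[1,1]]) + -2·det([[1,0],[1,-2]])
    = -1·(0·1 - 2·-2) - 1·(1·1 - 2·1) + -2·(1·-2 - 0·1)
    = -1·4 - 1·-1 + -2·-2
    = -4 + 1 + 4 = 1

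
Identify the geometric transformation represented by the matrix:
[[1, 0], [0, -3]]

This matrix represents: non-uniform scaling by sx = 1, sy = -3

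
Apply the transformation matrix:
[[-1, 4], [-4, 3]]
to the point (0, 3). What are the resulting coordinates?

Matrix multiplication:
[[-1, 4], [-4, 3]] × [0, 3]ᵀ
= [(-1)(0) + (4)(3), (-4)(0) + (3)(3)]ᵀ
= [12, 9]ᵀ
Result: (12, 9)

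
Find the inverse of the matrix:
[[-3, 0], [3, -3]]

For [[a,b],[c,d]], inverse = (1/det)·[[d,-b],[-c,a]]
det = (-3)(-3) - (0)(3) = 9 - 0 = 9
Inverse = (1/9)·[[-3, 0], [-3, -3]]
= [[-1/3, 0], [-1/3, -1/3]]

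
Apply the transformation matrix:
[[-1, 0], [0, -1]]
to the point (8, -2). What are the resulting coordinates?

Matrix multiplication:
[[-1, 0], [0, -1]] × [8, -2]ᵀ
= [(-1)(8) + (0)(-2), (0)(8) + (-1)(-2)]ᵀ
= [-8, 2]ᵀ
Result: (-8, 2)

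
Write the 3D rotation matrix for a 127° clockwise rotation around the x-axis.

Rotation matrix for clockwise 127° around x-axis:
A clockwise rotation by 127° is a counterclockwise rotation by -127°.
cos(-127°) = -0.6018, sin(-127°) = -0.7986
Result: [[1, 0, 0], [0, -0.6018, 0.7986], [0, -0.7986, -0.6018]]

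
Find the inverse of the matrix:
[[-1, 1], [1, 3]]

For [[a,b],[c,d]], inverse = (1/det)·[[d,-b],[-c,a]]
det = (-1)(3) - (1)(1) = -3 - 1 = -4
Inverse = (1/-4)·[[3, -1], [-1, -1]]
= [[-3/4, 1/4], [1/4, 1/4]]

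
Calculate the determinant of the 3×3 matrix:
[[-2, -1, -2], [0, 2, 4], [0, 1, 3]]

Expansion along first row:
det = -2·det([[2,4],[1,3]]) - -1·det([[0,4],[0,3]]) + -2·det([[0,2],[0,1]])
    = -2·(2·3 - 4·1) - -1·(0·3 - 4·0) + -2·(0·1 - 2·0)
    = -2·2 - -1·0 + -2·0
    = -4 + 0 + 0 = -4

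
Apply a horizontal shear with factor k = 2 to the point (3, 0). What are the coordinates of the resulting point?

Shear matrix for horizontal shear with factor k = 2:
[[1, 2], [0, 1]]
Result: (3, 0) → (3, 0)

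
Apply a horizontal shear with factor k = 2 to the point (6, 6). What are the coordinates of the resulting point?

Shear matrix for horizontal shear with factor k = 2:
[[1, 2], [0, 1]]
Result: (6, 6) → (18, 6)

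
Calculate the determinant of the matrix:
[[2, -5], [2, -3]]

For a 2×2 matrix [[a, b], [c, d]], det = ad - bc
det = (2)(-3) - (-5)(2) = -6 - -10 = 4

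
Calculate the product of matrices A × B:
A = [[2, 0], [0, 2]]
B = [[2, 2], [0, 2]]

Matrix multiplication:
C[0][0] = 2×2 + 0×0 = 4
C[0][1] = 2×2 + 0×2 = 4
C[1][0] = 0×2 + 2×0 = 0
C[1][1] = 0×2 + 2×2 = 4
Result: [[4, 4], [0, 4]]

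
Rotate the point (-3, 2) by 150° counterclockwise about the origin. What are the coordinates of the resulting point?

Rotation matrix for 150°: [[cos 150°, -sin 150°], [sin 150°, cos 150°]] ≈ [[-0.866025, -0.500000], [0.500000, -0.866025]]
[[-0.866025, -0.500000], [0.500000, -0.866025]] × [-3, 2]ᵀ ≈ [1.5981, -3.2321]ᵀ
Result: (1.5981, -3.2321)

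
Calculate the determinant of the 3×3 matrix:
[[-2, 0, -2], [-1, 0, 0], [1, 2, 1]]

Expansion along first row:
det = -2·det([[0,0],[2,1]]) - 0·det([[-1,0],[1,1]]) + -2·det([[-1,0],[1,2]])
    = -2·(0·1 - 0·2) - 0·(-1·1 - 0·1) + -2·(-1·2 - 0·1)
    = -2·0 - 0·-1 + -2·-2
    = 0 + 0 + 4 = 4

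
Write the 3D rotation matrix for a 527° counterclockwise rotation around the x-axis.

Rotation matrix for counterclockwise 527° around x-axis:
cos(527°) = -0.9744, sin(527°) = 0.2250
Result: [[1, 0, 0], [0, -0.9744, -0.2250], [0, 0.2250, -0.9744]]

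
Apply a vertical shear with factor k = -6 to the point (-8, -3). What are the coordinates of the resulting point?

Shear matrix for vertical shear with factor k = -6:
[[1, 0], [-6, 1]]
Result: (-8, -3) → (-8, 45)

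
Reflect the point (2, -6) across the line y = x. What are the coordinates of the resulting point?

Reflection across line y = x: (2, -6) → (-6, 2)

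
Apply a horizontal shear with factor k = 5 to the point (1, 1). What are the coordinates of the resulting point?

Shear matrix for horizontal shear with factor k = 5:
[[1, 5], [0, 1]]
Result: (1, 1) → (6, 1)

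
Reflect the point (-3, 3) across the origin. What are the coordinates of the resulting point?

Reflection across origin: (-3, 3) → (3, -3)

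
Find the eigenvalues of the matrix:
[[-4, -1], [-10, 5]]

Characteristic equation: det(A - λI) = 0
λ² - (trace)λ + (det) = 0
trace = -4 + 5 = 1, det = (-4)(5) - (-1)(-10) = -30
λ² - (1)λ + (-30) = 0
λ = (1 ± √((1)² - 4·(-30))) / 2 = (1 ± √121) / 2
Solving: λ = -5, 6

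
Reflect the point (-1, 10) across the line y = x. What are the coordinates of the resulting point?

Reflection across line y = x: (-1, 10) → (10, -1)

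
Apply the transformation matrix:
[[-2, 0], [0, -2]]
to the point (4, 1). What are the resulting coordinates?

Matrix multiplication:
[[-2, 0], [0, -2]] × [4, 1]ᵀ
= [(-2)(4) + (0)(1), (0)(4) + (-2)(1)]ᵀ
= [-8, -2]ᵀ
Result: (-8, -2)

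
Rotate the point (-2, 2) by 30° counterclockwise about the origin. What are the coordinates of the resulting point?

Rotation matrix for 30°: [[cos 30°, -sin 30°], [sin 30°, cos 30°]] ≈ [[0.866025, -0.500000], [0.500000, 0.866025]]
[[0.866025, -0.500000], [0.500000, 0.866025]] × [-2, 2]ᵀ ≈ [-2.7321, 0.7321]ᵀ
Result: (-2.7321, 0.7321)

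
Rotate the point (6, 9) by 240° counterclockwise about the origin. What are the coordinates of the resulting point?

Rotation matrix for 240°: [[cos 240°, -sin 240°], [sin 240°, cos 240°]] ≈ [[-0.500000, 0.866025], [-0.866025, -0.500000]]
[[-0.500000, 0.866025], [-0.866025, -0.500000]] × [6, 9]ᵀ ≈ [4.7942, -9.6962]ᵀ
Result: (4.7942, -9.6962)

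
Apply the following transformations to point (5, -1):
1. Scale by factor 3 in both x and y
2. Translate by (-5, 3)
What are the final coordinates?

Step 1: Scale (5, -1) by 3 → (15, -3)
Step 2: Translate by (-5, 3) → (10, 0)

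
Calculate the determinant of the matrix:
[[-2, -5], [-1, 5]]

For a 2×2 matrix [[a, b], [c, d]], det = ad - bc
det = (-2)(5) - (-5)(-1) = -10 - 5 = -15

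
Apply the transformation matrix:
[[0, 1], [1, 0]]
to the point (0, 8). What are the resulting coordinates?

Matrix multiplication:
[[0, 1], [1, 0]] × [0, 8]ᵀ
= [(0)(0) + (1)(8), (1)(0) + (0)(8)]ᵀ
= [8, 0]ᵀ
Result: (8, 0)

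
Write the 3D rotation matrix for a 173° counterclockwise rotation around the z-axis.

Rotation matrix for counterclockwise 173° around z-axis:
cos(173°) = -0.9925, sin(173°) = 0.1219
Result: [[-0.9925, -0.1219, 0], [0.1219, -0.9925, 0], [0, 0, 1]]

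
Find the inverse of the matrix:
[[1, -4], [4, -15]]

For [[a,b],[c,d]], inverse = (1/det)·[[d,-b],[-c,a]]
det = (1)(-15) - (-4)(4) = -15 - -16 = 1
Inverse = [[-15, 4], [-4, 1]]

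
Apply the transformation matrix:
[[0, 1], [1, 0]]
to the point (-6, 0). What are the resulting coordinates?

Matrix multiplication:
[[0, 1], [1, 0]] × [-6, 0]ᵀ
= [(0)(-6) + (1)(0), (1)(-6) + (0)(0)]ᵀ
= [0, -6]ᵀ
Result: (0, -6)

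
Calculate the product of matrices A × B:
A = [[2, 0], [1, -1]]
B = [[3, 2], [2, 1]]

Matrix multiplication:
C[0][0] = 2×3 + 0×2 = 6
C[0][1] = 2×2 + 0×1 = 4
C[1][0] = 1×3 + -1×2 = 1
C[1][1] = 1×2 + -1×1 = 1
Result: [[6, 4], [1, 1]]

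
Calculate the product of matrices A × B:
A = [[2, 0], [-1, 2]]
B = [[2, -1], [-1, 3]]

Matrix multiplication:
C[0][0] = 2×2 + 0×-1 = 4
C[0][1] = 2×-1 + 0×3 = -2
C[1][0] = -1×2 + 2×-1 = -4
C[1][1] = -1×-1 + 2×3 = 7
Result: [[4, -2], [-4, 7]]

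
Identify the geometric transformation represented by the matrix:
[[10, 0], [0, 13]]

This matrix represents: non-uniform scaling by sx = 10, sy = 13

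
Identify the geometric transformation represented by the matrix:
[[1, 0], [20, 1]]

This matrix represents: vertical shear with factor 20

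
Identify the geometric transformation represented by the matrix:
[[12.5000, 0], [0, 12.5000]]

This matrix represents: uniform scaling by factor 12.5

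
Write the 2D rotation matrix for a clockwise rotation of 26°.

Rotation matrix formula: [[cos θ, -sin θ], [sin θ, cos θ]]
A clockwise rotation by 26° is equivalent to a counterclockwise rotation by -26°.
For θ = -26°:
cos(-26°) = 0.8988
sin(-26°) = -0.4384
Result: [[0.8988, 0.4384], [-0.4384, 0.8988]]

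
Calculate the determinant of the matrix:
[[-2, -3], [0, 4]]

For a 2×2 matrix [[a, b], [c, d]], det = ad - bc
det = (-2)(4) - (-3)(0) = -8 - 0 = -8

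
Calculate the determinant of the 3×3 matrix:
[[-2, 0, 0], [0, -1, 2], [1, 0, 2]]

Expansion along first row:
det = -2·det([[-1,2],[0,2]]) - 0·det([[0,2],[1,2]]) + 0·det([[0,-1],[1,0]])
    = -2·(-1·2 - 2·0) - 0·(0·2 - 2·1) + 0·(0·0 - -1·1)
    = -2·-2 - 0·-2 + 0·1
    = 4 + 0 + 0 = 4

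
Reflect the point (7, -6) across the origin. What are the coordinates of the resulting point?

Reflection across origin: (7, -6) → (-7, 6)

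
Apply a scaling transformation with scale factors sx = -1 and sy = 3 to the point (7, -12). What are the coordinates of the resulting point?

Scaling matrix:
[[-1, 0], [0, 3]]
Result: (7 × -1, -12 × 3) = (-7, -36)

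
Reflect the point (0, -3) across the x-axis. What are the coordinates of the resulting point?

Reflection across x-axis: (0, -3) → (0, 3)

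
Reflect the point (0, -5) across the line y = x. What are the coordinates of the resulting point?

Reflection across line y = x: (0, -5) → (-5, 0)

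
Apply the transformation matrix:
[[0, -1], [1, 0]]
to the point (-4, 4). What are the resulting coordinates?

Matrix multiplication:
[[0, -1], [1, 0]] × [-4, 4]ᵀ
= [(0)(-4) + (-1)(4), (1)(-4) + (0)(4)]ᵀ
= [-4, -4]ᵀ
Result: (-4, -4)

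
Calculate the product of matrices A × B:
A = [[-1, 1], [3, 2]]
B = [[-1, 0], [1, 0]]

Matrix multiplication:
C[0][0] = -1×-1 + 1×1 = 2
C[0][1] = -1×0 + 1×0 = 0
C[1][0] = 3×-1 + 2×1 = -1
C[1][1] = 3×0 + 2×0 = 0
Result: [[2, 0], [-1, 0]]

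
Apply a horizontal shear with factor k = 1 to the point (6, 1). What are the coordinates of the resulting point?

Shear matrix for horizontal shear with factor k = 1:
[[1, 1], [0, 1]]
Result: (6, 1) → (7, 1)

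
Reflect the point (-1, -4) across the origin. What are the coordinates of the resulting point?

Reflection across origin: (-1, -4) → (1, 4)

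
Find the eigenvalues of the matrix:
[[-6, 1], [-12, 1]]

Characteristic equation: det(A - λI) = 0
λ² - (trace)λ + (det) = 0
trace = -6 + 1 = -5, det = (-6)(1) - (1)(-12) = 6
λ² - (-5)λ + (6) = 0
λ = (-5 ± √((-5)² - 4·(6))) / 2 = (-5 ± √1) / 2
Solving: λ = -3, -2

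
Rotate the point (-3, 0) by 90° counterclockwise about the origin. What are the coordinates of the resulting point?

Rotation matrix for 90°: [[cos 90°, -sin 90°], [sin 90°, cos 90°]] = [[0, -1], [1, 0]]
[[0, -1], [1, 0]] × [-3, 0]ᵀ = [0, -3]ᵀ
Result: (0, -3)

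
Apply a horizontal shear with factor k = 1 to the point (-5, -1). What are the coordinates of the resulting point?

Shear matrix for horizontal shear with factor k = 1:
[[1, 1], [0, 1]]
Result: (-5, -1) → (-6, -1)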